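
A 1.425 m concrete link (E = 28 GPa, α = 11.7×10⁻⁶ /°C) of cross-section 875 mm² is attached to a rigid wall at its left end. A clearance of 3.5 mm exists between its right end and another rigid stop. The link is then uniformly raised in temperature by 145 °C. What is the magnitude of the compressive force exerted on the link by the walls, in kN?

Free thermal elongation = αΔT L = 11.7×10⁻⁶ × 145 × 1425 = 2.418 mm.
This is smaller than the 3.5 mm clearance, so the link expands freely without reaching the stop — the stress is zero.

P ≈ 0 kN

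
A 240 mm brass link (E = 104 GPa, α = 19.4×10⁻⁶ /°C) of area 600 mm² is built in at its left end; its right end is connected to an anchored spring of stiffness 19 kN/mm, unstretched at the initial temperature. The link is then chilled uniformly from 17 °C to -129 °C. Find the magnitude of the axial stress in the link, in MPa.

σ ≈ 20.1 MPa (tensile)

If the spring were absent the link would shorten by αΔT L = 19.4×10⁻⁶ × 146 × 240 = 0.6798 mm.
With a force P in the spring, the elastic change of the link is PL/(AE) and that of the spring is P/k; compatibility requires their sum to equal δ_free.
P [ L/(AE) + 1/k ] = δ_free → P [ 240/(600×104×10³) + 1/(19×10³) ] = 0.6798.
P = 0.6798 / 5.648×10⁻⁵ = 12040 N.
σ = P/A = 12040/600 = 20.06 MPa.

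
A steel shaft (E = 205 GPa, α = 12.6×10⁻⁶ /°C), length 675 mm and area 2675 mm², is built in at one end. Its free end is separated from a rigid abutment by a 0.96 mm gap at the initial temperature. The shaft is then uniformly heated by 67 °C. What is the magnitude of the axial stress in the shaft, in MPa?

σ ≈ 0 MPa

If the wall were absent the shaft would grow by αΔT L = 12.6×10⁻⁶ × 67 × 675 = 0.5698 mm.
Since δ_free = 0.57 mm is less than the 0.96 mm gap, the shaft never touches the wall. No axial force develops.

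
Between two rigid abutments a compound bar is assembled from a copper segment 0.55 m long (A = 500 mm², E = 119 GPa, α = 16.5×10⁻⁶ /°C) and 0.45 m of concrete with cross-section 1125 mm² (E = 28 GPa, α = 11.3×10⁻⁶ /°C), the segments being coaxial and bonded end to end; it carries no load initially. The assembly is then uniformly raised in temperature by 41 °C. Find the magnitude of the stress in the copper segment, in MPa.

σ ≈ 49.3 MPa (compressive)

With the walls removed the bar would change length by δ_free = Σ αᵢΔT Lᵢ = 16.5×10⁻⁶×41×550 + 11.3×10⁻⁶×41×450 = 0.5806 mm.
The rigid supports impose zero overall length change; the single axial force P common to all segments must satisfy P Σ Lᵢ/(AᵢEᵢ) = δ_free.
Σ Lᵢ/(AᵢEᵢ) = 550/(500×119×10³) + 450/(1125×28×10³) = 2.353×10⁻⁵ mm/N.
P = 0.5806 / 2.353×10⁻⁵ = 24670 N = 24.67 kN, compressive.
σ_{copper} = P / A = 24670 / 500 = 49.35 MPa.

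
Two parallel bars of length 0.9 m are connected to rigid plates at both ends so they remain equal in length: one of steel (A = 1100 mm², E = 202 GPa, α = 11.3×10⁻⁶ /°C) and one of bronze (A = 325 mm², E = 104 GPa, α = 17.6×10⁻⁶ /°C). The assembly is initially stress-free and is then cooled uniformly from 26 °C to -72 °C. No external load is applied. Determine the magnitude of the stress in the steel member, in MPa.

Equilibrium of a rigid end plate with no external load gives equal and opposite internal forces ±P in the two members. Since α_{bronze} > α_{steel}, cooling drives the bronze into tension and the steel into compression.
Setting the final lengths equal and cancelling L: (α₁ − α₂)ΔT = P/(A₁E₁) + P/(A₂E₂).
|α₁ − α₂|·ΔT = 6.3×10⁻⁶ × 98 = 0.0006174.
1/(A₁E₁) + 1/(A₂E₂) = 1/(1100×202×10³) + 1/(325×104×10³) = 3.409×10⁻⁸ N⁻¹.
So P = 0.0006174 / 3.409×10⁻⁸ = 18.11 kN.
σ_{steel} = P/A₁ = 18110/1100 = 16.47 MPa, compressive.

σ ≈ 16.5 MPa (compressive)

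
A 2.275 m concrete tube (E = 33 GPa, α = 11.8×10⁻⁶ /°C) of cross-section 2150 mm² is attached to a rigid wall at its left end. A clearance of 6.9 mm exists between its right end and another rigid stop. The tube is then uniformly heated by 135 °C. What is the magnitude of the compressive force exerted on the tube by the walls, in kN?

Free thermal elongation = αΔT L = 11.8×10⁻⁶ × 135 × 2275 = 3.624 mm.
This is smaller than the 6.9 mm clearance, so the tube expands freely without reaching the stop — the stress is zero.

P ≈ 0 kN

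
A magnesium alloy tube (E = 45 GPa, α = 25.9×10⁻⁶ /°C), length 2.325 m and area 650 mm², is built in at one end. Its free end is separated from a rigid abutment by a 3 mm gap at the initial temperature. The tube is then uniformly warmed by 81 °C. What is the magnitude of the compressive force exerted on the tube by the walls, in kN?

P ≈ 23.6 kN

Unrestrained expansion: δ_free = αΔT L = 25.9×10⁻⁶ × 81 × 2325 = 4.878 mm.
This exceeds the 3 mm gap, so the wall pushes back. The portion of expansion that must be recovered elastically is δ_free − gap = 4.878 − 3 = 1.878 mm.
Compatibility: PL/(AE) = 1.878 mm, so σ = P/A = E × (1.878/2325) = 36.34 MPa.
Force on the wall = σA = 36.34 × 650 mm² = 23.62 kN.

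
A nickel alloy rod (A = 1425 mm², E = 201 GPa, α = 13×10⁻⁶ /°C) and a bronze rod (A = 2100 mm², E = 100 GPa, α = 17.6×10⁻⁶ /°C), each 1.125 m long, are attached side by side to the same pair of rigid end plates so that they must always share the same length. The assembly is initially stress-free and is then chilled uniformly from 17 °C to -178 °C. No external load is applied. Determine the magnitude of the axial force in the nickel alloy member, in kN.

Equilibrium of a rigid end plate with no external load gives equal and opposite internal forces ±P in the two members. Since α_{bronze} > α_{nickel alloy}, cooling drives the bronze into tension and the nickel alloy into compression.
Setting the final lengths equal and cancelling L: (α₁ − α₂)ΔT = P/(A₁E₁) + P/(A₂E₂).
|α₁ − α₂|·ΔT = 4.6×10⁻⁶ × 195 = 0.000897.
1/(A₁E₁) + 1/(A₂E₂) = 1/(1425×201×10³) + 1/(2100×100×10³) = 8.253×10⁻⁹ N⁻¹.
So P = 0.000897 / 8.253×10⁻⁹ = 108.7 kN.

P ≈ 109 kN (compressive in the nickel alloy)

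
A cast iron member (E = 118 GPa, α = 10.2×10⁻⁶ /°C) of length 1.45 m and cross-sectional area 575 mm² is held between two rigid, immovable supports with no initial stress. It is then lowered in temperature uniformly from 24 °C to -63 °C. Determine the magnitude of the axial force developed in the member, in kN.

P ≈ 60.2 kN (tensile)

Full restraint means ε = 0, so the stress is σ = EαΔT = 118×10³ × 10.2×10⁻⁶ × 87 = 104.7 MPa.
P = AEαΔT = 575 × 118×10³ × 10.2×10⁻⁶ × 87 = 60.21 kN (tensile).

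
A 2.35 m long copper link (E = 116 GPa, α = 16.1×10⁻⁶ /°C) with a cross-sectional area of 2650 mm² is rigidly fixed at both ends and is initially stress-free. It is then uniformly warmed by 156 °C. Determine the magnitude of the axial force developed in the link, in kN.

Full restraint means ε = 0, so the stress is σ = EαΔT = 116×10³ × 16.1×10⁻⁶ × 156 = 291.3 MPa.
P = AEαΔT = 2650 × 116×10³ × 16.1×10⁻⁶ × 156 = 772.1 kN (compressive).

P ≈ 772 kN (compressive)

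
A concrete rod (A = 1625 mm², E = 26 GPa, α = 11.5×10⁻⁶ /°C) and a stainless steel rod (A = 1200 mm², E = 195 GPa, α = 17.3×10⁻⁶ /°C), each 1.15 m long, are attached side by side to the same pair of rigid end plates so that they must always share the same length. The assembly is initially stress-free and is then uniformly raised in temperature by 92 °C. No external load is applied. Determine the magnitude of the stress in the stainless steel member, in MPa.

σ ≈ 15.9 MPa (compressive)

Equilibrium of a rigid end plate with no external load gives equal and opposite internal forces ±P in the two members. Since α_{stainless steel} > α_{concrete}, heating drives the stainless steel into compression and the concrete into tension.
Compatibility of the two members (thermal + elastic change equal): (α₁ − α₂)ΔT = P·[1/(A₁E₁) + 1/(A₂E₂)].
|α₁ − α₂|·ΔT = 5.8×10⁻⁶ × 92 = 0.0005336.
1/(A₁E₁) + 1/(A₂E₂) = 1/(1625×26×10³) + 1/(1200×195×10³) = 2.794×10⁻⁸ N⁻¹.
So P = 0.0005336 / 2.794×10⁻⁸ = 19.1 kN.
σ_{stainless steel} = P/A₂ = 19100/1200 = 15.91 MPa, compressive.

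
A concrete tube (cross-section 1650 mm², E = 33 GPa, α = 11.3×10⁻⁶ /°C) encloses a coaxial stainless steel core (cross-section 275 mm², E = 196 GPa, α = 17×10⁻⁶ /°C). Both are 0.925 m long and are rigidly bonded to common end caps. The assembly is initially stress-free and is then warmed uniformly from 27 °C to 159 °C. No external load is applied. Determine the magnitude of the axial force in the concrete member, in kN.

P ≈ 20.4 kN (tensile in the concrete)

Both members must finish at the same length. With the larger α, the stainless steel tends to over-expand; the plates restrain it, putting the stainless steel in compression and the concrete in tension. With no external load the two internal forces are equal and opposite, magnitude P.
Compatibility of the two members (thermal + elastic change equal): (α₁ − α₂)ΔT = P·[1/(A₁E₁) + 1/(A₂E₂)].
|α₁ − α₂|·ΔT = 5.7×10⁻⁶ × 132 = 0.0007524.
1/(A₁E₁) + 1/(A₂E₂) = 1/(1650×33×10³) + 1/(275×196×10³) = 3.692×10⁻⁸ N⁻¹.
P = 0.0007524 / 3.692×10⁻⁸ = 20380 N = 20.38 kN.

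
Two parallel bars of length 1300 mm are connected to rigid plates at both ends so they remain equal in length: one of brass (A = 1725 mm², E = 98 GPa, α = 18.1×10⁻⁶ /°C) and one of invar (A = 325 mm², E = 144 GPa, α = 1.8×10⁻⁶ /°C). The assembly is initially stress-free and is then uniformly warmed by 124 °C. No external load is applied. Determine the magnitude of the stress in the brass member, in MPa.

Equilibrium of a rigid end plate with no external load gives equal and opposite internal forces ±P in the two members. Since α_{brass} > α_{invar}, heating drives the brass into compression and the invar into tension.
Equating the net (thermal + elastic) strains gives |α₁ − α₂|·ΔT = P·[1/(A₁E₁) + 1/(A₂E₂)].
|α₁ − α₂|·ΔT = 16.3×10⁻⁶ × 124 = 0.002021.
1/(A₁E₁) + 1/(A₂E₂) = 1/(1725×98×10³) + 1/(325×144×10³) = 2.728×10⁻⁸ N⁻¹.
So P = 0.002021 / 2.728×10⁻⁸ = 74.08 kN.
σ_{brass} = P/A₁ = 74080/1725 = 42.95 MPa, compressive.

σ ≈ 42.9 MPa (compressive)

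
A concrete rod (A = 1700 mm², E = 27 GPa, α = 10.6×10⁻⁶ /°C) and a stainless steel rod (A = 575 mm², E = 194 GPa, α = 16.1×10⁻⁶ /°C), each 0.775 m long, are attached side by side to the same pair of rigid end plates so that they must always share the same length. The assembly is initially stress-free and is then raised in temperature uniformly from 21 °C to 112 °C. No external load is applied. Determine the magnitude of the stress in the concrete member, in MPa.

σ ≈ 9.57 MPa (tensile)

The stainless steel has the larger α, so on heating it would change length more than the concrete if both were free. The rigid plates force a common final length, so the stainless steel is put into compression and the concrete into tension, with equal and opposite forces P (no external load).
Setting the final lengths equal and cancelling L: (α₁ − α₂)ΔT = P/(A₁E₁) + P/(A₂E₂).
|α₁ − α₂|·ΔT = 5.5×10⁻⁶ × 91 = 0.0005005.
1/(A₁E₁) + 1/(A₂E₂) = 1/(1700×27×10³) + 1/(575×194×10³) = 3.075×10⁻⁸ N⁻¹.
So P = 0.0005005 / 3.075×10⁻⁸ = 16.28 kN.
σ_{concrete} = P/A₁ = 16280/1700 = 9.574 MPa, tensile.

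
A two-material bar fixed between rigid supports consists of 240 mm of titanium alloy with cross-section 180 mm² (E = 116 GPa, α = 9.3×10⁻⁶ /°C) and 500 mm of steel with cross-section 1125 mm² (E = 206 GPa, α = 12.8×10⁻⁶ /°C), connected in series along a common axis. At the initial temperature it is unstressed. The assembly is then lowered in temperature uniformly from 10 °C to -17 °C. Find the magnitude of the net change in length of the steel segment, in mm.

Free thermal contraction of the whole bar: Σ αᵢΔT Lᵢ = 9.3×10⁻⁶×27×240 + 12.8×10⁻⁶×27×500 = 0.2331 mm.
The rigid supports impose zero overall length change; the single axial force P common to all segments must satisfy P Σ Lᵢ/(AᵢEᵢ) = δ_free.
Σ Lᵢ/(AᵢEᵢ) = 240/(180×116×10³) + 500/(1125×206×10³) = 1.365×10⁻⁵ mm/N.
P = 0.2331 / 1.365×10⁻⁵ = 17070 N = 17.07 kN, tensile.
For the steel segment, free thermal change = 12.8×10⁻⁶×27×500 = 0.1728 mm and elastic change from P = 17070×500/(1125×206×10³) = 0.03683 mm; these oppose, so the net change is 0.136 mm (segment shortens).

|ΔL| ≈ 0.136 mm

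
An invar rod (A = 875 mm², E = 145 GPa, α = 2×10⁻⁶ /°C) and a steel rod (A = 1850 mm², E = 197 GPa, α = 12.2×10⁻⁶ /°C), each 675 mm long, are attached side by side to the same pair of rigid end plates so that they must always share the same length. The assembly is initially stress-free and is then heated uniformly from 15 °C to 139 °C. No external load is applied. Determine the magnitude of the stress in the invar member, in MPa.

Both members must finish at the same length. With the larger α, the steel tends to over-expand; the plates restrain it, putting the steel in compression and the invar in tension. With no external load the two internal forces are equal and opposite, magnitude P.
Compatibility of the two members (thermal + elastic change equal): (α₁ − α₂)ΔT = P·[1/(A₁E₁) + 1/(A₂E₂)].
|α₁ − α₂|·ΔT = 10.2×10⁻⁶ × 124 = 0.001265.
1/(A₁E₁) + 1/(A₂E₂) = 1/(875×145×10³) + 1/(1850×197×10³) = 1.063×10⁻⁸ N⁻¹.
P = 0.001265 / 1.063×10⁻⁸ = 119000 N = 119 kN.
σ_{invar} = P/A₁ = 119000/875 = 136 MPa, tensile.

σ ≈ 136 MPa (tensile)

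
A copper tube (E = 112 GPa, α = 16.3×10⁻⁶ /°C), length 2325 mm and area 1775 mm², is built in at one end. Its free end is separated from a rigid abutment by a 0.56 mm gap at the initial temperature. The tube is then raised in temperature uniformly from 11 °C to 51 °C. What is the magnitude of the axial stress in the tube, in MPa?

σ ≈ 46 MPa (compressive)

If the wall were absent the tube would grow by αΔT L = 16.3×10⁻⁶ × 40 × 2325 = 1.516 mm.
The gap closes (δ_free > 0.56 mm) and the wall then resists a further 1.516 − 0.56 = 0.9559 mm of expansion.
Compatibility: PL/(AE) = 0.9559 mm, so σ = P/A = E × (0.9559/2325) = 46.05 MPa.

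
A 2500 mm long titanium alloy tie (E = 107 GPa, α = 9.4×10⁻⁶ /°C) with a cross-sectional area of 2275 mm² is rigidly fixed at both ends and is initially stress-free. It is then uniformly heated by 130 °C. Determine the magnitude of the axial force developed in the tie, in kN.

P ≈ 297 kN (compressive)

Full restraint means ε = 0, so the stress is σ = EαΔT = 107×10³ × 9.4×10⁻⁶ × 130 = 130.8 MPa.
Then P = σA = 130.8 × 2275 mm² = 297.5 kN, compressive.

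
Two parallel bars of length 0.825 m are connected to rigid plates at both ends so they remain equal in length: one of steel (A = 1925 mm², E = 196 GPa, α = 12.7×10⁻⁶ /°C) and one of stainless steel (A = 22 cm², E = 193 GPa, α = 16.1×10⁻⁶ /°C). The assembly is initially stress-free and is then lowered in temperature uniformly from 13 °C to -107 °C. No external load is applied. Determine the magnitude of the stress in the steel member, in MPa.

Equilibrium of a rigid end plate with no external load gives equal and opposite internal forces ±P in the two members. Since α_{stainless steel} > α_{steel}, cooling drives the stainless steel into tension and the steel into compression.
Compatibility of the two members (thermal + elastic change equal): (α₁ − α₂)ΔT = P·[1/(A₁E₁) + 1/(A₂E₂)].
|α₁ − α₂|·ΔT = 3.4×10⁻⁶ × 120 = 0.000408.
1/(A₁E₁) + 1/(A₂E₂) = 1/(1925×196×10³) + 1/(2200×193×10³) = 5.006×10⁻⁹ N⁻¹.
So P = 0.000408 / 5.006×10⁻⁹ = 81.51 kN.
σ_{steel} = P/A₁ = 81510/1925 = 42.34 MPa, compressive.

σ ≈ 42.3 MPa (compressive)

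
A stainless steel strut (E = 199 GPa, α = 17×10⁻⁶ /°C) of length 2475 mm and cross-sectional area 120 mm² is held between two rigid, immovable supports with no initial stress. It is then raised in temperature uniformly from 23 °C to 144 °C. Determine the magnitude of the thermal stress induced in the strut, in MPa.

σ ≈ 409 MPa (compressive)

Because both ends are immovable the net strain is zero, and the suppressed thermal strain is αΔT = 17×10⁻⁶ × 121 = 2057×10⁻⁶.
The stress required to suppress this strain is σ = Eε = 199×10³ × 2057×10⁻⁶ = 409.3 MPa, compressive since the strut is trying to expand.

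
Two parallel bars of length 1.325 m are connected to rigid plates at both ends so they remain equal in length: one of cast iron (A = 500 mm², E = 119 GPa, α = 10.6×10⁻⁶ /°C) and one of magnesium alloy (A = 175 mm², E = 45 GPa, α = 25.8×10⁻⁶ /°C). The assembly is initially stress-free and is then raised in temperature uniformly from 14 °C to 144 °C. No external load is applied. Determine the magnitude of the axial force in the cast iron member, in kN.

The magnesium alloy has the larger α, so on heating it would change length more than the cast iron if both were free. The rigid plates force a common final length, so the magnesium alloy is put into compression and the cast iron into tension, with equal and opposite forces P (no external load).
Equating the net (thermal + elastic) strains gives |α₁ − α₂|·ΔT = P·[1/(A₁E₁) + 1/(A₂E₂)].
|α₁ − α₂|·ΔT = 15.2×10⁻⁶ × 130 = 0.001976.
1/(A₁E₁) + 1/(A₂E₂) = 1/(500×119×10³) + 1/(175×45×10³) = 1.438×10⁻⁷ N⁻¹.
P = 0.001976 / 1.438×10⁻⁷ = 13740 N = 13.74 kN.

P ≈ 13.7 kN (tensile in the cast iron)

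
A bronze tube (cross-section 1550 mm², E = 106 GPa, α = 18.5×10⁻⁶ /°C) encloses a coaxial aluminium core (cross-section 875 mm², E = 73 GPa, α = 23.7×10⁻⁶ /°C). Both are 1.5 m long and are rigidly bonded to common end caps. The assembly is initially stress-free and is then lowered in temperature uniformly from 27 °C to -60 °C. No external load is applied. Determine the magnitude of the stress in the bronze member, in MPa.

σ ≈ 13.4 MPa (compressive)

The aluminium has the larger α, so on cooling it would change length more than the bronze if both were free. The rigid plates force a common final length, so the aluminium is put into tension and the bronze into compression, with equal and opposite forces P (no external load).
Equating the net (thermal + elastic) strains gives |α₁ − α₂|·ΔT = P·[1/(A₁E₁) + 1/(A₂E₂)].
|α₁ − α₂|·ΔT = 5.2×10⁻⁶ × 87 = 0.0004524.
1/(A₁E₁) + 1/(A₂E₂) = 1/(1550×106×10³) + 1/(875×73×10³) = 2.174×10⁻⁸ N⁻¹.
P = 0.0004524 / 2.174×10⁻⁸ = 20810 N = 20.81 kN.
σ_{bronze} = P/A₁ = 20810/1550 = 13.42 MPa, compressive.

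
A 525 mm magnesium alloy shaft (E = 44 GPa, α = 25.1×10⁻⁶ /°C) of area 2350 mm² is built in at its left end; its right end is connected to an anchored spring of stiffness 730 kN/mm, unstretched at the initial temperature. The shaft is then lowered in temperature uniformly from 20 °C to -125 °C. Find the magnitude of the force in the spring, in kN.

P ≈ 296 kN

If the spring were absent the shaft would shorten by αΔT L = 25.1×10⁻⁶ × 145 × 525 = 1.911 mm.
Let P be the tensile force in the spring. The shaft extends elastically by PL/(AE) and the spring stretches by P/k; together these equal δ_free.
P [ L/(AE) + 1/k ] = δ_free → P [ 525/(2350×44×10³) + 1/(730×10³) ] = 1.911.
P = 1.911 / 6.447×10⁻⁶ = 296400 N.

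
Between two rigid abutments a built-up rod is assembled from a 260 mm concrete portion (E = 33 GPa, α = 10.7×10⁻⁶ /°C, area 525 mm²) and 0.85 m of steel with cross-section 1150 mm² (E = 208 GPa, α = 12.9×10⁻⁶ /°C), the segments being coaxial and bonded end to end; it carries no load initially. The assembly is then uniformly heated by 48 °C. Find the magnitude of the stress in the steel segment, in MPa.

With the walls removed the bar would change length by δ_free = Σ αᵢΔT Lᵢ = 10.7×10⁻⁶×48×260 + 12.9×10⁻⁶×48×850 = 0.6599 mm.
The walls prevent any net length change, so an axial force P (same in every segment) develops. Compatibility: P · Σ Lᵢ/(AᵢEᵢ) = δ_free.
Σ Lᵢ/(AᵢEᵢ) = 260/(525×33×10³) + 850/(1150×208×10³) = 1.856×10⁻⁵ mm/N.
Hence P = δ_free / Σ(L/AE) = 0.6599/1.856×10⁻⁵ = 35.55 kN (compressive).
σ_{steel} = P / A = 35550 / 1150 = 30.91 MPa.

σ ≈ 30.9 MPa (compressive)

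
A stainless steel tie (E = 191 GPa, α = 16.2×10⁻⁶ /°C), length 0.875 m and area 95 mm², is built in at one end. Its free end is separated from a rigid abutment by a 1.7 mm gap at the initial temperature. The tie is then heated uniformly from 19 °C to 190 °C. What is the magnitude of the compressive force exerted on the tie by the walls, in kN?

P ≈ 15 kN

If the wall were absent the tie would grow by αΔT L = 16.2×10⁻⁶ × 171 × 875 = 2.424 mm.
The gap closes (δ_free > 1.7 mm) and the wall then resists a further 2.424 − 1.7 = 0.7239 mm of expansion.
Compatibility: PL/(AE) = 0.7239 mm, so σ = P/A = E × (0.7239/875) = 158 MPa.
P = σA = 158 × 95 = 15.01 kN.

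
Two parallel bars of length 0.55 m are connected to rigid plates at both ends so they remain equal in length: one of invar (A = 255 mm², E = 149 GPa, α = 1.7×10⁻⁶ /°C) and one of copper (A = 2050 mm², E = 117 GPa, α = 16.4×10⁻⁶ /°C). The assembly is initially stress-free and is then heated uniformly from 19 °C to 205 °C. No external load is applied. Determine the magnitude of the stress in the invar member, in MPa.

Equilibrium of a rigid end plate with no external load gives equal and opposite internal forces ±P in the two members. Since α_{copper} > α_{invar}, heating drives the copper into compression and the invar into tension.
Equating the net (thermal + elastic) strains gives |α₁ − α₂|·ΔT = P·[1/(A₁E₁) + 1/(A₂E₂)].
|α₁ − α₂|·ΔT = 14.7×10⁻⁶ × 186 = 0.002734.
1/(A₁E₁) + 1/(A₂E₂) = 1/(255×149×10³) + 1/(2050×117×10³) = 3.049×10⁻⁸ N⁻¹.
P = 0.002734 / 3.049×10⁻⁸ = 89680 N = 89.68 kN.
σ_{invar} = P/A₁ = 89680/255 = 351.7 MPa, tensile.

σ ≈ 352 MPa (tensile)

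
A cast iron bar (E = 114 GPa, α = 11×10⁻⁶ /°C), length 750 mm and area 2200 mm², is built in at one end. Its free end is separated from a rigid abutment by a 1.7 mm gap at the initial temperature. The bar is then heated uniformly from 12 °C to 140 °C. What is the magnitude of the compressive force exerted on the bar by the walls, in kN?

P ≈ 0 kN

Free thermal elongation = αΔT L = 11×10⁻⁶ × 128 × 750 = 1.056 mm.
Since δ_free = 1.06 mm is less than the 1.7 mm gap, the bar never touches the wall. No axial force develops.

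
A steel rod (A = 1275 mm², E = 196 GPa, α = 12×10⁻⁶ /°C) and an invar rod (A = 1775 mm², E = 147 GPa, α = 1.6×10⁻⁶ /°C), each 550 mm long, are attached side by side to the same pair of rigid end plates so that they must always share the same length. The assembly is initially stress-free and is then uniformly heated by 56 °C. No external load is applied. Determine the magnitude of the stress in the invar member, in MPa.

The steel has the larger α, so on heating it would change length more than the invar if both were free. The rigid plates force a common final length, so the steel is put into compression and the invar into tension, with equal and opposite forces P (no external load).
Setting the final lengths equal and cancelling L: (α₁ − α₂)ΔT = P/(A₁E₁) + P/(A₂E₂).
|α₁ − α₂|·ΔT = 10.4×10⁻⁶ × 56 = 0.0005824.
1/(A₁E₁) + 1/(A₂E₂) = 1/(1275×196×10³) + 1/(1775×147×10³) = 7.834×10⁻⁹ N⁻¹.
So P = 0.0005824 / 7.834×10⁻⁹ = 74.34 kN.
σ_{invar} = P/A₂ = 74340/1775 = 41.88 MPa, tensile.

σ ≈ 41.9 MPa (tensile)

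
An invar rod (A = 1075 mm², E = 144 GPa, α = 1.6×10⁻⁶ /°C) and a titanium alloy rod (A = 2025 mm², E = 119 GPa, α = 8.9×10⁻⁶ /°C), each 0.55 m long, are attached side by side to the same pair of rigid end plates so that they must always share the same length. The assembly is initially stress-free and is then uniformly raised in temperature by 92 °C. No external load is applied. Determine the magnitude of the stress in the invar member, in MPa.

The titanium alloy has the larger α, so on heating it would change length more than the invar if both were free. The rigid plates force a common final length, so the titanium alloy is put into compression and the invar into tension, with equal and opposite forces P (no external load).
Compatibility of the two members (thermal + elastic change equal): (α₁ − α₂)ΔT = P·[1/(A₁E₁) + 1/(A₂E₂)].
|α₁ − α₂|·ΔT = 7.3×10⁻⁶ × 92 = 0.0006716.
1/(A₁E₁) + 1/(A₂E₂) = 1/(1075×144×10³) + 1/(2025×119×10³) = 1.061×10⁻⁸ N⁻¹.
So P = 0.0006716 / 1.061×10⁻⁸ = 63.3 kN.
σ_{invar} = P/A₁ = 63300/1075 = 58.88 MPa, tensile.

σ ≈ 58.9 MPa (tensile)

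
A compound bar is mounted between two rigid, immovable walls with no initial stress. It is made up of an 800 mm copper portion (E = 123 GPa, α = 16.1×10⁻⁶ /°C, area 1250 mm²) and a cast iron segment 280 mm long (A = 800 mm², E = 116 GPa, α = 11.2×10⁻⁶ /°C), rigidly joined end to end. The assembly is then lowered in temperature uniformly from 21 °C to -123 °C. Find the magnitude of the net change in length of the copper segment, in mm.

|ΔL| ≈ 0.395 mm

If the supports were absent, the total length change would be Σ αᵢΔT Lᵢ = 16.1×10⁻⁶×144×800 + 11.2×10⁻⁶×144×280 = 2.306 mm.
The walls prevent any net length change, so an axial force P (same in every segment) develops. Compatibility: P · Σ Lᵢ/(AᵢEᵢ) = δ_free.
The series flexibility is Σ Lᵢ/(AᵢEᵢ) = 800/(1250×123×10³) + 280/(800×116×10³) = 8.22×10⁻⁶ mm/N.
Hence P = δ_free / Σ(L/AE) = 2.306/8.22×10⁻⁶ = 280.6 kN (tensile).
For the copper segment, free thermal change = 16.1×10⁻⁶×144×800 = 1.855 mm and elastic change from P = 280600×800/(1250×123×10³) = 1.46 mm; these oppose, so the net change is 0.395 mm (segment shortens).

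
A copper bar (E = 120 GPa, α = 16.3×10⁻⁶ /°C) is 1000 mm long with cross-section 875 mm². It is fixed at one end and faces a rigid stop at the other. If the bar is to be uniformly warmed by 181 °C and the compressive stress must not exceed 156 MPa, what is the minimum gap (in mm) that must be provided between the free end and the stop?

g ≈ 1.65 mm

Free expansion if unrestrained: δ_free = αΔT L = 16.3×10⁻⁶ × 181 × 1000 = 2.95 mm.
At the allowable stress the elastic shortening the wall may impose is σL/E = 156 × 1000 / (120×10³) = 1.3 mm.
So the gap has to take up the difference, g_min = δ_free − σL/E = 2.95 − 1.3 = 1.65 mm.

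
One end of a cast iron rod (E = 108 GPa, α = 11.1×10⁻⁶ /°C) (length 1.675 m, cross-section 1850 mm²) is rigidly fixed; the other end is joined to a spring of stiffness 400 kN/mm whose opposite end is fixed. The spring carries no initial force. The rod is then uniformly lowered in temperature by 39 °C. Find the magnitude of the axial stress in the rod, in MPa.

σ ≈ 36 MPa (tensile)

The unrestrained thermal change is αΔT L = 11.1×10⁻⁶ × 39 × 1675 = 0.7251 mm.
Let P be the tensile force in the spring. The rod extends elastically by PL/(AE) and the spring stretches by P/k; together these equal δ_free.
P [ L/(AE) + 1/k ] = δ_free → P [ 1675/(1850×108×10³) + 1/(400×10³) ] = 0.7251.
P = 0.7251 / 1.088×10⁻⁵ = 66630 N.
σ = P/A = 66630/1850 = 36.01 MPa.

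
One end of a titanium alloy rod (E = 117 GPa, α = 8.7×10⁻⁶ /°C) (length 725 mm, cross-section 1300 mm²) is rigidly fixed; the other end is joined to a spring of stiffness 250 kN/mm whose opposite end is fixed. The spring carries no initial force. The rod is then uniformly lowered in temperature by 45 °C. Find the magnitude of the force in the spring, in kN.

If the spring were absent the rod would shorten by αΔT L = 8.7×10⁻⁶ × 45 × 725 = 0.2838 mm.
With a force P in the spring, the elastic change of the rod is PL/(AE) and that of the spring is P/k; compatibility requires their sum to equal δ_free.
P [ L/(AE) + 1/k ] = δ_free → P [ 725/(1300×117×10³) + 1/(250×10³) ] = 0.2838.
P = 0.2838 / 8.767×10⁻⁶ = 32380 N.

P ≈ 32.4 kN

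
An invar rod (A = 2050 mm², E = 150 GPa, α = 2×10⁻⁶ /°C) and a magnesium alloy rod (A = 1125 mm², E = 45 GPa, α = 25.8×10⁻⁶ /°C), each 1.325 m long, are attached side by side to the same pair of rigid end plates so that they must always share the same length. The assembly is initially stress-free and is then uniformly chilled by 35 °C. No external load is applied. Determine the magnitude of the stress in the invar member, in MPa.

σ ≈ 17.7 MPa (compressive)

Equilibrium of a rigid end plate with no external load gives equal and opposite internal forces ±P in the two members. Since α_{magnesium alloy} > α_{invar}, cooling drives the magnesium alloy into tension and the invar into compression.
Equating the net (thermal + elastic) strains gives |α₁ − α₂|·ΔT = P·[1/(A₁E₁) + 1/(A₂E₂)].
|α₁ − α₂|·ΔT = 23.8×10⁻⁶ × 35 = 0.000833.
1/(A₁E₁) + 1/(A₂E₂) = 1/(2050×150×10³) + 1/(1125×45×10³) = 2.301×10⁻⁸ N⁻¹.
So P = 0.000833 / 2.301×10⁻⁸ = 36.21 kN.
σ_{invar} = P/A₁ = 36210/2050 = 17.66 MPa, compressive.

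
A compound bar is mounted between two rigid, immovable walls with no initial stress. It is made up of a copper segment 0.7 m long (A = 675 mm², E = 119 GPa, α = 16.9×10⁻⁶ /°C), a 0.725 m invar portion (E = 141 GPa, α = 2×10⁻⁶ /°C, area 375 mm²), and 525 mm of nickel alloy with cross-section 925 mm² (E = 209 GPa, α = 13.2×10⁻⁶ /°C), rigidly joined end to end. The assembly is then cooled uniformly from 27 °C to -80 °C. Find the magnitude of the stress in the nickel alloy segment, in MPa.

σ ≈ 93 MPa (tensile)

With the walls removed the bar would change length by δ_free = Σ αᵢΔT Lᵢ = 16.9×10⁻⁶×107×700 + 2×10⁻⁶×107×725 + 13.2×10⁻⁶×107×525 = 2.162 mm.
The rigid supports impose zero overall length change; the single axial force P common to all segments must satisfy P Σ Lᵢ/(AᵢEᵢ) = δ_free.
The series flexibility is Σ Lᵢ/(AᵢEᵢ) = 700/(675×119×10³) + 725/(375×141×10³) + 525/(925×209×10³) = 2.514×10⁻⁵ mm/N.
P = 2.162 / 2.514×10⁻⁵ = 86010 N = 86.01 kN, tensile.
σ_{nickel alloy} = P / A = 86010 / 925 = 92.98 MPa.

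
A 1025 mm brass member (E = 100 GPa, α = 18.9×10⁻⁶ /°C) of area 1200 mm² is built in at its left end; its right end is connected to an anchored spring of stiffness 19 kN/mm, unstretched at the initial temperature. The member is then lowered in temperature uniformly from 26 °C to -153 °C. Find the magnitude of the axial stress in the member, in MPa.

The unrestrained thermal change is αΔT L = 18.9×10⁻⁶ × 179 × 1025 = 3.468 mm.
With a force P in the spring, the elastic change of the member is PL/(AE) and that of the spring is P/k; compatibility requires their sum to equal δ_free.
So P = δ_free / [L/(AE) + 1/k] = 3.468 / [ 1025/(1200×100×10³) + 1/(19×10³) ].
P = 3.468 / 6.117×10⁻⁵ = 56690 N.
σ = P/A = 56690/1200 = 47.24 MPa.

σ ≈ 47.2 MPa (tensile)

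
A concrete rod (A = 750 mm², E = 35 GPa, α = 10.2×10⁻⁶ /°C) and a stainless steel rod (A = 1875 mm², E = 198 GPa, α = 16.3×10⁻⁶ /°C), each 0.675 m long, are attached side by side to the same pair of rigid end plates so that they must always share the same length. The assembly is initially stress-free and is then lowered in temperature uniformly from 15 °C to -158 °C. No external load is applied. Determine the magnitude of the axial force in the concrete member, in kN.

P ≈ 25.9 kN (compressive in the concrete)

Equilibrium of a rigid end plate with no external load gives equal and opposite internal forces ±P in the two members. Since α_{stainless steel} > α_{concrete}, cooling drives the stainless steel into tension and the concrete into compression.
Setting the final lengths equal and cancelling L: (α₁ − α₂)ΔT = P/(A₁E₁) + P/(A₂E₂).
|α₁ − α₂|·ΔT = 6.1×10⁻⁶ × 173 = 0.001055.
1/(A₁E₁) + 1/(A₂E₂) = 1/(750×35×10³) + 1/(1875×198×10³) = 4.079×10⁻⁸ N⁻¹.
So P = 0.001055 / 4.079×10⁻⁸ = 25.87 kN.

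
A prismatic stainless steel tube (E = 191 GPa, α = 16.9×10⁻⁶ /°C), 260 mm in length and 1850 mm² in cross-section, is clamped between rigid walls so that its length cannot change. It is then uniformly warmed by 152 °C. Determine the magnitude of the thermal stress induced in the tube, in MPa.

With length fixed, the mechanical strain must cancel the thermal strain αΔT = 16.9×10⁻⁶ × 152 = 2568.8×10⁻⁶.
The stress required to suppress this strain is σ = Eε = 191×10³ × 2568.8×10⁻⁶ = 490.6 MPa, compressive since the tube is trying to expand.

σ ≈ 491 MPa (compressive)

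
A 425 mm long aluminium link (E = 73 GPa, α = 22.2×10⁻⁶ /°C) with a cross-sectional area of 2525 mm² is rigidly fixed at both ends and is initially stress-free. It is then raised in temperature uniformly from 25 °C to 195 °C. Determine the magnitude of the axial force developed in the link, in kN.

Full restraint means ε = 0, so the stress is σ = EαΔT = 73×10³ × 22.2×10⁻⁶ × 170 = 275.5 MPa.
Axial force P = σA = 275.5 × 2525 = 695600 N = 695.6 kN, compressive.

P ≈ 696 kN (compressive)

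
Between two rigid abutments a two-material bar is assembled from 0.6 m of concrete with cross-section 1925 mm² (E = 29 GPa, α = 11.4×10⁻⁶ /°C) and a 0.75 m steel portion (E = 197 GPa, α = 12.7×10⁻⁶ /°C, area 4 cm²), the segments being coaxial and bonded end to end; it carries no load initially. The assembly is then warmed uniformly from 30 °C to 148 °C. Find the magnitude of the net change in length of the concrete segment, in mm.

|ΔL| ≈ 0.217 mm

With the walls removed the bar would change length by δ_free = Σ αᵢΔT Lᵢ = 11.4×10⁻⁶×118×600 + 12.7×10⁻⁶×118×750 = 1.931 mm.
Since the ends are fixed, an axial force P builds up, equal in every segment, with P · Σ Lᵢ/(AᵢEᵢ) = δ_free.
Σ Lᵢ/(AᵢEᵢ) = 600/(1925×29×10³) + 750/(400×197×10³) = 2.027×10⁻⁵ mm/N.
Hence P = δ_free / Σ(L/AE) = 1.931/2.027×10⁻⁵ = 95.29 kN (compressive).
For the concrete segment, free thermal change = 11.4×10⁻⁶×118×600 = 0.8071 mm and elastic change from P = 95290×600/(1925×29×10³) = 1.024 mm; these oppose, so the net change is 0.217 mm (segment shortens).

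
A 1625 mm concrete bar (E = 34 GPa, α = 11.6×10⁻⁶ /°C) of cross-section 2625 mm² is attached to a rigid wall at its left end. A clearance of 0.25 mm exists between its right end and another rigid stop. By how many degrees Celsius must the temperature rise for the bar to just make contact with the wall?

The gap closes when αΔT L = 0.25 mm, since the bar is still unstressed at that instant.
So ΔT = g/(αL) = 0.25/(11.6×10⁻⁶ × 1625) = 13.26 °C.

ΔT ≈ 13.3 °C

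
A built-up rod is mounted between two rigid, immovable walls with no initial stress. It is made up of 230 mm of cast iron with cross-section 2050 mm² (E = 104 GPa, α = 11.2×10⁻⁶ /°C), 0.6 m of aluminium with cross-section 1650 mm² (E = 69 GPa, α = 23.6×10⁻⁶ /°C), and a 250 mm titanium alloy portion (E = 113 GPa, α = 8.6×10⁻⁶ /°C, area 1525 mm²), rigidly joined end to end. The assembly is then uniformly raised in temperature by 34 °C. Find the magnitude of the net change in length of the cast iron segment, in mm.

|ΔL| ≈ 0.00123 mm

If the supports were absent, the total length change would be Σ αᵢΔT Lᵢ = 11.2×10⁻⁶×34×230 + 23.6×10⁻⁶×34×600 + 8.6×10⁻⁶×34×250 = 0.6421 mm.
The rigid supports impose zero overall length change; the single axial force P common to all segments must satisfy P Σ Lᵢ/(AᵢEᵢ) = δ_free.
The series flexibility is Σ Lᵢ/(AᵢEᵢ) = 230/(2050×104×10³) + 600/(1650×69×10³) + 250/(1525×113×10³) = 7.8×10⁻⁶ mm/N.
P = 0.6421 / 7.8×10⁻⁶ = 82330 N = 82.33 kN, compressive.
For the cast iron segment, free thermal change = 11.2×10⁻⁶×34×230 = 0.08758 mm and elastic change from P = 82330×230/(2050×104×10³) = 0.08881 mm; these oppose, so the net change is 0.00123 mm (segment shortens).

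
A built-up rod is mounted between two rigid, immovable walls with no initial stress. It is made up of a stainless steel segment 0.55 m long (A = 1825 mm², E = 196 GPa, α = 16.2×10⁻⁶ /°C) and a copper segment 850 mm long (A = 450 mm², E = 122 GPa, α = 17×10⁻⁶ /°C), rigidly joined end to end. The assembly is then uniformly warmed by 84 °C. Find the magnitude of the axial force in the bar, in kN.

P ≈ 115 kN (compressive)

Free thermal expansion of the whole bar: Σ αᵢΔT Lᵢ = 16.2×10⁻⁶×84×550 + 17×10⁻⁶×84×850 = 1.962 mm.
Since the ends are fixed, an axial force P builds up, equal in every segment, with P · Σ Lᵢ/(AᵢEᵢ) = δ_free.
The series flexibility is Σ Lᵢ/(AᵢEᵢ) = 550/(1825×196×10³) + 850/(450×122×10³) = 1.702×10⁻⁵ mm/N.
P = 1.962 / 1.702×10⁻⁵ = 115300 N = 115.3 kN, compressive.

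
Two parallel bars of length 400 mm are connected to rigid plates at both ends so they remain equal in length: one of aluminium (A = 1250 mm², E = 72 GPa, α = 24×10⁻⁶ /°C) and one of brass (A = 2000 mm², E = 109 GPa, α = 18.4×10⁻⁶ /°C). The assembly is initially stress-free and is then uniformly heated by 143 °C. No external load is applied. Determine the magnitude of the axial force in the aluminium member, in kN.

P ≈ 51 kN (compressive in the aluminium)

The aluminium has the larger α, so on heating it would change length more than the brass if both were free. The rigid plates force a common final length, so the aluminium is put into compression and the brass into tension, with equal and opposite forces P (no external load).
Equating the net (thermal + elastic) strains gives |α₁ − α₂|·ΔT = P·[1/(A₁E₁) + 1/(A₂E₂)].
|α₁ − α₂|·ΔT = 5.6×10⁻⁶ × 143 = 0.0008008.
1/(A₁E₁) + 1/(A₂E₂) = 1/(1250×72×10³) + 1/(2000×109×10³) = 1.57×10⁻⁸ N⁻¹.
P = 0.0008008 / 1.57×10⁻⁸ = 51010 N = 51.01 kN.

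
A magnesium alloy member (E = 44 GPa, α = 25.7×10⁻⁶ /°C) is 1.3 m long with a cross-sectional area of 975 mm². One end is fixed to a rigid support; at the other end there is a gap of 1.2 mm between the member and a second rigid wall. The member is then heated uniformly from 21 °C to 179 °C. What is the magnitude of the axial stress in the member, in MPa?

σ ≈ 138 MPa (compressive)

If the wall were absent the member would grow by αΔT L = 25.7×10⁻⁶ × 158 × 1300 = 5.279 mm.
After closing the 1.2 mm clearance, 5.279 − 1.2 = 4.079 mm of expansion remains to be suppressed by the wall.
That suppressed elongation corresponds to σ = E·Δ/L = 44×10³ × 4.079/1300 = 138.1 MPa.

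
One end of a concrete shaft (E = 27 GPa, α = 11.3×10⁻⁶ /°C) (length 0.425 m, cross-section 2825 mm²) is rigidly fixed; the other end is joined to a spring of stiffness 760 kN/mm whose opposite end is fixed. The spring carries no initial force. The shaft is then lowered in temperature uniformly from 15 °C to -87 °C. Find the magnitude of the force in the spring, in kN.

Free thermal contraction: δ_free = αΔT L = 11.3×10⁻⁶ × 102 × 425 = 0.4899 mm.
With a force P in the spring, the elastic change of the shaft is PL/(AE) and that of the spring is P/k; compatibility requires their sum to equal δ_free.
So P = δ_free / [L/(AE) + 1/k] = 0.4899 / [ 425/(2825×27×10³) + 1/(760×10³) ].
P = 0.4899 / 6.888×10⁻⁶ = 71120 N.

P ≈ 71.1 kN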